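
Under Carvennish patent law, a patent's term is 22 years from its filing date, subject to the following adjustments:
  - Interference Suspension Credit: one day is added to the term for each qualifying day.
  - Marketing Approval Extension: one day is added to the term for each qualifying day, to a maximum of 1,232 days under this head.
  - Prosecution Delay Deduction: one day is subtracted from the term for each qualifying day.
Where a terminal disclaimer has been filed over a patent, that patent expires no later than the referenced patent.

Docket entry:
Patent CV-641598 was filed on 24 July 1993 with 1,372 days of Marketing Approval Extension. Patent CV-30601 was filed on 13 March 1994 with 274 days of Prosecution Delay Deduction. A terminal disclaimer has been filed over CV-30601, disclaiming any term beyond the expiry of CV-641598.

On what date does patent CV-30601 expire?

Natural term of CV-30601:
  Base: filing + 22 years → 13 March 2016.
  Prosecution Delay Deduction: −274 days → 13 June 2015.
Expiry of referenced patent CV-641598:
  Base: filing + 22 years → 24 July 2015.
  Marketing Approval Extension: 1372 days claimed exceeds the 1232-day cap, so +1232 days → 7 December 2018.
Terminal disclaimer: CV-30601 expires on the earlier of 13 June 2015 and 7 December 2018.

2015-06-13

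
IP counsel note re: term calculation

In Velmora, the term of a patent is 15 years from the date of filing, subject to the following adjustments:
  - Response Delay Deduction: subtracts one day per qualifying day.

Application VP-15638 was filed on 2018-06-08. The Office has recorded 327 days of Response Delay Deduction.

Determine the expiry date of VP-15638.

Base term: filing date + 15 years → 8 June 2033.
Response Delay Deduction: −327 days → 16 July 2032.

2032-07-16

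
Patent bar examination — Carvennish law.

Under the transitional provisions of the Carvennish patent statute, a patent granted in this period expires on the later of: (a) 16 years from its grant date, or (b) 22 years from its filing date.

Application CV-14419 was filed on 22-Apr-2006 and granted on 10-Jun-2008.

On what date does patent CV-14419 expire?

(a) grant + 16 years → 10 June 2024.
(b) filing + 22 years → 22 April 2028.
Later of the two: 22 April 2028.

2028-04-22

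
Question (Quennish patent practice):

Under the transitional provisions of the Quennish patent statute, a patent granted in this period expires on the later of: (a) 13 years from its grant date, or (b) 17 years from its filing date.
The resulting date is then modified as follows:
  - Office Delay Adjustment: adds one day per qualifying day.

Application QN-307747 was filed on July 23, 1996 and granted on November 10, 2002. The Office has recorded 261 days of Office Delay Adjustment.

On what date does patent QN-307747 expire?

July 28, 2016

(a) grant + 13 years → 10 November 2015.
(b) filing + 17 years → 23 July 2013.
Later of the two: 10 November 2015.
Office Delay Adjustment: +261 days → 28 July 2016.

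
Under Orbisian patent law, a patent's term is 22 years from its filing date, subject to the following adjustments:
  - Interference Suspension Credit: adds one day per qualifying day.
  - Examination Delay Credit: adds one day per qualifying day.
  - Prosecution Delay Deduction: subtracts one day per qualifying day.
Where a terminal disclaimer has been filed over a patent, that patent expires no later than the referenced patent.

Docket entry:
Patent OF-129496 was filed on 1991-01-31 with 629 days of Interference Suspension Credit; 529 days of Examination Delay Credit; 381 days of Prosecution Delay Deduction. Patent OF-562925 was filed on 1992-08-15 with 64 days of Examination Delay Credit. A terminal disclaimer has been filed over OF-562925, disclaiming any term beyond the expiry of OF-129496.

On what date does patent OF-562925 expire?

October 18, 2014

Natural term of OF-562925:
  Base: filing + 22 years → 15 August 2014.
  Examination Delay Credit: +64 days → 18 October 2014.
Expiry of referenced patent OF-129496:
  Base: filing + 22 years → 31 January 2013.
  Interference Suspension Credit: +629 days → 22 October 2014.
  Examination Delay Credit: +529 days → 3 April 2016.
  Prosecution Delay Deduction: −381 days → 19 March 2015.
Terminal disclaimer: OF-562925 expires on the earlier of 18 October 2014 and 19 March 2015.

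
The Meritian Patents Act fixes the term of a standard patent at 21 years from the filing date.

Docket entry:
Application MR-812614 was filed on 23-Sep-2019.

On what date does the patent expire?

Filing date + 21 years → 23 September 2040.

September 23, 2040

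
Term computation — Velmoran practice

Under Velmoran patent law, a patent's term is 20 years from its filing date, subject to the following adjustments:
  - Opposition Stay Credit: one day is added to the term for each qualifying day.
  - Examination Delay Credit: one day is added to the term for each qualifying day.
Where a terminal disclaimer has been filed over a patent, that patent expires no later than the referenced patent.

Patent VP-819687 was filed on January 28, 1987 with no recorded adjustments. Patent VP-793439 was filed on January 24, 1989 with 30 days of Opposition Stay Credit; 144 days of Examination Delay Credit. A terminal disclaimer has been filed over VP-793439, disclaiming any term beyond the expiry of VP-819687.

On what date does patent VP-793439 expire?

Natural term of VP-793439:
  Base: filing + 20 years → 24 January 2009.
  Opposition Stay Credit: +30 days → 23 February 2009.
  Examination Delay Credit: +144 days → 17 July 2009.
Expiry of referenced patent VP-819687:
  Base: filing + 20 years → 28 January 2007.
Terminal disclaimer: VP-793439 expires on the earlier of 17 July 2009 and 28 January 2007.

January 28, 2007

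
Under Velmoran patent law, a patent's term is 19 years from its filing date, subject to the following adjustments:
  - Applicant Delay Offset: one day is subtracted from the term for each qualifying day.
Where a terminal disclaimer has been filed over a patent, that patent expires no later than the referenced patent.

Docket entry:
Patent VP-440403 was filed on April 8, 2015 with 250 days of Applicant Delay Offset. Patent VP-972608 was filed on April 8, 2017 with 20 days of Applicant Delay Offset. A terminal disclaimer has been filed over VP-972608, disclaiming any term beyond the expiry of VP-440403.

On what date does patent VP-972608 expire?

Natural term of VP-972608:
  Base: filing + 19 years → 8 April 2036.
  Applicant Delay Offset: −20 days → 19 March 2036.
Expiry of referenced patent VP-440403:
  Base: filing + 19 years → 8 April 2034.
  Applicant Delay Offset: −250 days → 1 August 2033.
Terminal disclaimer: VP-972608 expires on the earlier of 19 March 2036 and 1 August 2033.

August 1, 2033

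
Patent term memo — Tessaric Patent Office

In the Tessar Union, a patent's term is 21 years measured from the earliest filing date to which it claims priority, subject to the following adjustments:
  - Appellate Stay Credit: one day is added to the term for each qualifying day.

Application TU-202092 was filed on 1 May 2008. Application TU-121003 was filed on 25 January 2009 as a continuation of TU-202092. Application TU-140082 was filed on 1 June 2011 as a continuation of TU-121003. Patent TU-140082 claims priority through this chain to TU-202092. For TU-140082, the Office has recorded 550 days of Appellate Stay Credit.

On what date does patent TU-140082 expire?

November 2, 2030

Earliest priority filing: 1 May 2008.
Base term: 1 May 2008 + 21 years → 1 May 2029.
Appellate Stay Credit: +550 days → 2 November 2030.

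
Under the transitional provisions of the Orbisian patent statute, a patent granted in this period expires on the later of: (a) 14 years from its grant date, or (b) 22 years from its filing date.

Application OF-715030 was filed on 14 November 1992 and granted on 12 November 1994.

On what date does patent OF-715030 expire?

(a) grant + 14 years → 12 November 2008.
(b) filing + 22 years → 14 November 2014.
Later of the two: 14 November 2014.

2014-11-14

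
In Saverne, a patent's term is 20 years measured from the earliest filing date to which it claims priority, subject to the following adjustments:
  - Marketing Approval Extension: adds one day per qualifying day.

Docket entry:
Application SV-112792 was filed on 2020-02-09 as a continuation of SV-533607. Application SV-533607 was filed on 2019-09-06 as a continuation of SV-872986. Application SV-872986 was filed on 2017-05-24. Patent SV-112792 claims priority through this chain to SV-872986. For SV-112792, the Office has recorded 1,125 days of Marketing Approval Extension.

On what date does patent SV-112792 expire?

2040-06-22

Earliest priority filing: 24 May 2017.
Base term: 24 May 2017 + 20 years → 24 May 2037.
Marketing Approval Extension: +1125 days → 22 June 2040.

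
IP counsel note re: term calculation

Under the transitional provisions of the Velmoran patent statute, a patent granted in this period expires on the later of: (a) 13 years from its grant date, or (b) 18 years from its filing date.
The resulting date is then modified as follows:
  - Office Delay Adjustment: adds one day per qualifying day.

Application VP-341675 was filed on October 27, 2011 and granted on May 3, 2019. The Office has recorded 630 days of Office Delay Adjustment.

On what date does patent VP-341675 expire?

January 23, 2034

(a) grant + 13 years → 3 May 2032.
(b) filing + 18 years → 27 October 2029.
Later of the two: 3 May 2032.
Office Delay Adjustment: +630 days → 23 January 2034.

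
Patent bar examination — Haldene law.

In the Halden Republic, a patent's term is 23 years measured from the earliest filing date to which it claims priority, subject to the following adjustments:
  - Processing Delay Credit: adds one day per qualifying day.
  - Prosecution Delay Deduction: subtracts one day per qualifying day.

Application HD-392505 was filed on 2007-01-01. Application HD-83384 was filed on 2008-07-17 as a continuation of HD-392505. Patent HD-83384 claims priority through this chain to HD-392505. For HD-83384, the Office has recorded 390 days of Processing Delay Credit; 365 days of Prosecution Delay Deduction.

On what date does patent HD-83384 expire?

2030-01-26

Earliest priority filing: 1 January 2007.
Base term: 1 January 2007 + 23 years → 1 January 2030.
Processing Delay Credit: +390 days → 26 January 2031.
Prosecution Delay Deduction: −365 days → 26 January 2030.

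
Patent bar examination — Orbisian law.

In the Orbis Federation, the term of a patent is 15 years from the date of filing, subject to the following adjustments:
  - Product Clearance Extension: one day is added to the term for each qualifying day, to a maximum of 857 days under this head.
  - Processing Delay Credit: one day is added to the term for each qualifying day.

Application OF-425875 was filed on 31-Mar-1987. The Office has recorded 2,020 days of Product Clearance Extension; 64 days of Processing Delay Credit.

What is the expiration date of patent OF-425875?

October 7, 2004

Base term: filing date + 15 years → 31 March 2002.
Product Clearance Extension: 2020 days claimed exceeds the 857-day cap, so +857 days → 4 August 2004.
Processing Delay Credit: +64 days → 7 October 2004.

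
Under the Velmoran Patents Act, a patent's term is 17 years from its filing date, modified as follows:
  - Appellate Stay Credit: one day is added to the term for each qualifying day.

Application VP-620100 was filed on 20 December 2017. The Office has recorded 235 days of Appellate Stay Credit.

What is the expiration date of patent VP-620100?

2035-08-12

Base term: filing date + 17 years → 20 December 2034.
Appellate Stay Credit: +235 days → 12 August 2035.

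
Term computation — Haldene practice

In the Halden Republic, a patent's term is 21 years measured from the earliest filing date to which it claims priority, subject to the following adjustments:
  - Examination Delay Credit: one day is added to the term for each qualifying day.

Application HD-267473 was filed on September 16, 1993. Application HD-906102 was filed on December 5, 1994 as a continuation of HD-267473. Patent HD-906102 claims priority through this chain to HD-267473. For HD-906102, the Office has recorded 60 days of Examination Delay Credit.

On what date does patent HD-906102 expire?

November 15, 2014

Earliest priority filing: 16 September 1993.
Base term: 16 September 1993 + 21 years → 16 September 2014.
Examination Delay Credit: +60 days → 15 November 2014.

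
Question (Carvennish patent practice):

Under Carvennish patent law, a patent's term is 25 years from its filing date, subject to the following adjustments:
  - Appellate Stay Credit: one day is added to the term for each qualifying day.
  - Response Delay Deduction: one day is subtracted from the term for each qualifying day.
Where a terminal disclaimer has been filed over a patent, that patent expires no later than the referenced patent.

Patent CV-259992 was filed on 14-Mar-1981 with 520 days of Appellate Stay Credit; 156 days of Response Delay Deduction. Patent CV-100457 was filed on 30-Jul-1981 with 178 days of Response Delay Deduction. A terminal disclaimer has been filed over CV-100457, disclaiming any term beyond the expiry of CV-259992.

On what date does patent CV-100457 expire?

Natural term of CV-100457:
  Base: filing + 25 years → 30 July 2006.
  Response Delay Deduction: −178 days → 2 February 2006.
Expiry of referenced patent CV-259992:
  Base: filing + 25 years → 14 March 2006.
  Appellate Stay Credit: +520 days → 16 August 2007.
  Response Delay Deduction: −156 days → 13 March 2007.
Terminal disclaimer: CV-100457 expires on the earlier of 2 February 2006 and 13 March 2007.

2006-02-02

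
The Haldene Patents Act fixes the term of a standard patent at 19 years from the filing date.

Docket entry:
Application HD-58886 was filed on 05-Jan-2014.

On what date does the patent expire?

January 5, 2033

Filing date + 19 years → 5 January 2033.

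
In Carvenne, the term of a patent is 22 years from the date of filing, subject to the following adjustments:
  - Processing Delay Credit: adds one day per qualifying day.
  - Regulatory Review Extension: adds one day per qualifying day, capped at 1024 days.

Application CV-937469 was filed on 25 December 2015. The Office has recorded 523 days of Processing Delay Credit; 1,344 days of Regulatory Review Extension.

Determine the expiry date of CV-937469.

2042-03-21

Base term: filing date + 22 years → 25 December 2037.
Processing Delay Credit: +523 days → 1 June 2039.
Regulatory Review Extension: 1344 days claimed exceeds the 1024-day cap, so +1024 days → 21 March 2042.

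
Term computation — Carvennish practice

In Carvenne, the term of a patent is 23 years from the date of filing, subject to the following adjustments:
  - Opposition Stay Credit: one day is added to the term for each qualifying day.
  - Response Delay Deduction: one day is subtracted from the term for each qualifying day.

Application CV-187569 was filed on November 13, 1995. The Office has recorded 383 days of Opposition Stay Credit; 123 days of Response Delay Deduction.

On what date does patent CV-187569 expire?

Base term: filing date + 23 years → 13 November 2018.
Opposition Stay Credit: +383 days → 1 December 2019.
Response Delay Deduction: −123 days → 31 July 2019.

2019-07-31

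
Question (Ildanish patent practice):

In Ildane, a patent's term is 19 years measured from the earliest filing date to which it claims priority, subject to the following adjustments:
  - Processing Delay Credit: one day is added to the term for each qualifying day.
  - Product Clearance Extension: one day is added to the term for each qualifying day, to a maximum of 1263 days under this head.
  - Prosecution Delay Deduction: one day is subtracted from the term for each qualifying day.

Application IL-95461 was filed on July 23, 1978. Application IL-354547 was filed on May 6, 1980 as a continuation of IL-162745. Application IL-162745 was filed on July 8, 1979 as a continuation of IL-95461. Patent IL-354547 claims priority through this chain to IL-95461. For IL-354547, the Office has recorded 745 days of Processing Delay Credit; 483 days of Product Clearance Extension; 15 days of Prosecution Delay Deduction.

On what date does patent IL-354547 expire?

Earliest priority filing: 23 July 1978.
Base term: 23 July 1978 + 19 years → 23 July 1997.
Processing Delay Credit: +745 days → 7 August 1999.
Product Clearance Extension: 483 days (within the 1263-day cap) → +483 days → 2 December 2000.
Prosecution Delay Deduction: −15 days → 17 November 2000.

November 17, 2000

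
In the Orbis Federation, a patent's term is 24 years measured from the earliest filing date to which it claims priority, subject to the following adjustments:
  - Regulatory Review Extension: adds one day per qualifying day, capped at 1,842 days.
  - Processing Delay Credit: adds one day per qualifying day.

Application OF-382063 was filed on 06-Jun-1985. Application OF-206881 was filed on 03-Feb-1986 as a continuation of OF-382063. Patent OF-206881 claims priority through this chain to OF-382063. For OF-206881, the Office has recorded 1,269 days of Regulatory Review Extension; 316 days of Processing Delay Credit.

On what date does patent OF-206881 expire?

2013-10-08

Earliest priority filing: 6 June 1985.
Base term: 6 June 1985 + 24 years → 6 June 2009.
Regulatory Review Extension: 1269 days (within the 1842-day cap) → +1269 days → 26 November 2012.
Processing Delay Credit: +316 days → 8 October 2013.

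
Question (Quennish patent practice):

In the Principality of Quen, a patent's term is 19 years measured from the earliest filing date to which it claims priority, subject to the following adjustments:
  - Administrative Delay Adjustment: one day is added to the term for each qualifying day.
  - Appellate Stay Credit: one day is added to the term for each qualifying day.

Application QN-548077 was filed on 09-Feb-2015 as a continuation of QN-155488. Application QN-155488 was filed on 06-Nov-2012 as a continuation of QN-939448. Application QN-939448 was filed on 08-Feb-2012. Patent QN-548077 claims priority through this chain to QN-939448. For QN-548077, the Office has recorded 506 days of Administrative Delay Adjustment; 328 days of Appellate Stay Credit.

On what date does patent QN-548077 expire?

2033-05-22

Earliest priority filing: 8 February 2012.
Base term: 8 February 2012 + 19 years → 8 February 2031.
Administrative Delay Adjustment: +506 days → 28 June 2032.
Appellate Stay Credit: +328 days → 22 May 2033.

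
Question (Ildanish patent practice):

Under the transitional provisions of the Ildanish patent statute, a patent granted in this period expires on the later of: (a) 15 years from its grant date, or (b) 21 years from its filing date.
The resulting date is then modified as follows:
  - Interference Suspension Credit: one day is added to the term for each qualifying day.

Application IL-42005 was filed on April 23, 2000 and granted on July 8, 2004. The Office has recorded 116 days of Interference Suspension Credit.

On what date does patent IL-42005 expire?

(a) grant + 15 years → 8 July 2019.
(b) filing + 21 years → 23 April 2021.
Later of the two: 23 April 2021.
Interference Suspension Credit: +116 days → 17 August 2021.

August 17, 2021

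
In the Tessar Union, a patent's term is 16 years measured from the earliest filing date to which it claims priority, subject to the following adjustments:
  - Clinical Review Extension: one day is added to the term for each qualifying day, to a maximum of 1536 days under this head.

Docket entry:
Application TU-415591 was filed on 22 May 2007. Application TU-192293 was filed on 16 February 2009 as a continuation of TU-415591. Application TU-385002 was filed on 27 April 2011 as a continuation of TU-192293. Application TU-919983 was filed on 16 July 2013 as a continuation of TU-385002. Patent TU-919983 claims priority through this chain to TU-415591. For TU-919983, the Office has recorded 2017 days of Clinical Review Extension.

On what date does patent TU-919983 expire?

2027-08-05

Earliest priority filing: 22 May 2007.
Base term: 22 May 2007 + 16 years → 22 May 2023.
Clinical Review Extension: 2017 days claimed exceeds the 1536-day cap, so +1536 days → 5 August 2027.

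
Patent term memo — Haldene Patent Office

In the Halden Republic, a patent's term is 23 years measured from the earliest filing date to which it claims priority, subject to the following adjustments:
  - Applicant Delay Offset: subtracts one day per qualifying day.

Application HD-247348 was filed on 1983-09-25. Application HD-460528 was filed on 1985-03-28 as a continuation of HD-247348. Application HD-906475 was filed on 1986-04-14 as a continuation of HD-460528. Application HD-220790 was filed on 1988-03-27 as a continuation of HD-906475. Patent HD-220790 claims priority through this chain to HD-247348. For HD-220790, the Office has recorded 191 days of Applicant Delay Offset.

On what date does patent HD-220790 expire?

March 18, 2006

Earliest priority filing: 25 September 1983.
Base term: 25 September 1983 + 23 years → 25 September 2006.
Applicant Delay Offset: −191 days → 18 March 2006.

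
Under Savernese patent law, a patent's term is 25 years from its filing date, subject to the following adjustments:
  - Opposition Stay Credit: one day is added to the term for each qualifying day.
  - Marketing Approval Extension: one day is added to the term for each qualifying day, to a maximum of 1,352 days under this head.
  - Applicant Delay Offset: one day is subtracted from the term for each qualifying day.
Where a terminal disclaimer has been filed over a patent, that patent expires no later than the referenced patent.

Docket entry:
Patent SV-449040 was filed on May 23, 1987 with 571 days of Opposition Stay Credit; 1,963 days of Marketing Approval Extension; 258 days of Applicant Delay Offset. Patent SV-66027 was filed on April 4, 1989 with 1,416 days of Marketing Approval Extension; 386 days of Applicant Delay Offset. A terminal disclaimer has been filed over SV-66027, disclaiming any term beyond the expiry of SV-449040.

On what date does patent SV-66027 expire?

Natural term of SV-66027:
  Base: filing + 25 years → 4 April 2014.
  Marketing Approval Extension: 1416 days claimed exceeds the 1352-day cap, so +1352 days → 16 December 2017.
  Applicant Delay Offset: −386 days → 25 November 2016.
Expiry of referenced patent SV-449040:
  Base: filing + 25 years → 23 May 2012.
  Opposition Stay Credit: +571 days → 15 December 2013.
  Marketing Approval Extension: 1963 days claimed exceeds the 1352-day cap, so +1352 days → 28 August 2017.
  Applicant Delay Offset: −258 days → 13 December 2016.
Terminal disclaimer: SV-66027 expires on the earlier of 25 November 2016 and 13 December 2016.

November 25, 2016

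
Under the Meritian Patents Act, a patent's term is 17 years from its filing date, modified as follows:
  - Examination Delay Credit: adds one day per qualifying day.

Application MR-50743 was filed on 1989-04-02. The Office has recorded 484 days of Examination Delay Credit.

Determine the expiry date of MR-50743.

July 30, 2007

Base term: filing date + 17 years → 2 April 2006.
Examination Delay Credit: +484 days → 30 July 2007.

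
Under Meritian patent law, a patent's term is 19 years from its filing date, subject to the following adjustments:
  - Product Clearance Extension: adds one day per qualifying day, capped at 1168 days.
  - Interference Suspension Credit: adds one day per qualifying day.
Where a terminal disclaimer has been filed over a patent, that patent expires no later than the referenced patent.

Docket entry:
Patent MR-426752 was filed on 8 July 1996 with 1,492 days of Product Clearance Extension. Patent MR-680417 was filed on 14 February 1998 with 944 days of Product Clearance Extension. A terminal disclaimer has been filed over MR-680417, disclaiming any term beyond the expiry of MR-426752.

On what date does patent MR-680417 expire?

Natural term of MR-680417:
  Base: filing + 19 years → 14 February 2017.
  Product Clearance Extension: 944 days (within the 1168-day cap) → +944 days → 16 September 2019.
Expiry of referenced patent MR-426752:
  Base: filing + 19 years → 8 July 2015.
  Product Clearance Extension: 1492 days claimed exceeds the 1168-day cap, so +1168 days → 18 September 2018.
Terminal disclaimer: MR-680417 expires on the earlier of 16 September 2019 and 18 September 2018.

2018-09-18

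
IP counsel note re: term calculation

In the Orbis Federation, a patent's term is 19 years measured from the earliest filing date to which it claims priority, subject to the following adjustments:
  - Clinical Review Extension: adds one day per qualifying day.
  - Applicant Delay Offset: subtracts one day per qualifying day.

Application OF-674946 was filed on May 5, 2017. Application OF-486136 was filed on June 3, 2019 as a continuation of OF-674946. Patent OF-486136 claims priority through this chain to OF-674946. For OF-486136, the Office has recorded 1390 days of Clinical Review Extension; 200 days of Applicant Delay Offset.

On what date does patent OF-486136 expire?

August 8, 2039

Earliest priority filing: 5 May 2017.
Base term: 5 May 2017 + 19 years → 5 May 2036.
Clinical Review Extension: +1390 days → 24 February 2040.
Applicant Delay Offset: −200 days → 8 August 2039.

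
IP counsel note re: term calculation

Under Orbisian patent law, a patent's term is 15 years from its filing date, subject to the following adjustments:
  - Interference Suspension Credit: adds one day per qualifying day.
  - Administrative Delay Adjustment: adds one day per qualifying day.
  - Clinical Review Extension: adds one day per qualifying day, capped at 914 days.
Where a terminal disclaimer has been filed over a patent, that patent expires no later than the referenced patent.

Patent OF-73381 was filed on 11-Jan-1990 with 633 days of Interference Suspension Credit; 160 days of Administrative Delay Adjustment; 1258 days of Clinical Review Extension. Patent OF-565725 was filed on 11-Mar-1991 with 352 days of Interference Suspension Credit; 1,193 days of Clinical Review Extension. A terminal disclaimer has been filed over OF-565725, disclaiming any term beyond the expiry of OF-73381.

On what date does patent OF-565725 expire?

Natural term of OF-565725:
  Base: filing + 15 years → 11 March 2006.
  Interference Suspension Credit: +352 days → 26 February 2007.
  Clinical Review Extension: 1193 days claimed exceeds the 914-day cap, so +914 days → 28 August 2009.
Expiry of referenced patent OF-73381:
  Base: filing + 15 years → 11 January 2005.
  Interference Suspension Credit: +633 days → 6 October 2006.
  Administrative Delay Adjustment: +160 days → 15 March 2007.
  Clinical Review Extension: 1258 days claimed exceeds the 914-day cap, so +914 days → 14 September 2009.
Terminal disclaimer: OF-565725 expires on the earlier of 28 August 2009 and 14 September 2009.

2009-08-28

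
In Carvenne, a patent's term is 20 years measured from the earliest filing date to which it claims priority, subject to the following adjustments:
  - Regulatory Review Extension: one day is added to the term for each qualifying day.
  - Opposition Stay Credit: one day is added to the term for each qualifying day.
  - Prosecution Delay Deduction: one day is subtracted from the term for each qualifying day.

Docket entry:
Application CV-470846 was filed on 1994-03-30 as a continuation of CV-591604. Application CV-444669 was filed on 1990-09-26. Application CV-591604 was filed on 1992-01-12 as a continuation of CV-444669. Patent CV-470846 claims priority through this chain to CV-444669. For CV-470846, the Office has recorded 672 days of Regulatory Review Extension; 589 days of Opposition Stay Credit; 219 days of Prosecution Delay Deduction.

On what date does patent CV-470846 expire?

August 3, 2013

Earliest priority filing: 26 September 1990.
Base term: 26 September 1990 + 20 years → 26 September 2010.
Regulatory Review Extension: +672 days → 29 July 2012.
Opposition Stay Credit: +589 days → 10 March 2014.
Prosecution Delay Deduction: −219 days → 3 August 2013.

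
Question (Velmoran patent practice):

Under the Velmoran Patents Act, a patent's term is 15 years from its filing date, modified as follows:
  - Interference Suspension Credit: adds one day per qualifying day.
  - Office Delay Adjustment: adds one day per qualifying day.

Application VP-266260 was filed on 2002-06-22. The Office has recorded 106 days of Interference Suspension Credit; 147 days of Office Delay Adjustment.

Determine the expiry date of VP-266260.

Base term: filing date + 15 years → 22 June 2017.
Interference Suspension Credit: +106 days → 6 October 2017.
Office Delay Adjustment: +147 days → 2 March 2018.

March 2, 2018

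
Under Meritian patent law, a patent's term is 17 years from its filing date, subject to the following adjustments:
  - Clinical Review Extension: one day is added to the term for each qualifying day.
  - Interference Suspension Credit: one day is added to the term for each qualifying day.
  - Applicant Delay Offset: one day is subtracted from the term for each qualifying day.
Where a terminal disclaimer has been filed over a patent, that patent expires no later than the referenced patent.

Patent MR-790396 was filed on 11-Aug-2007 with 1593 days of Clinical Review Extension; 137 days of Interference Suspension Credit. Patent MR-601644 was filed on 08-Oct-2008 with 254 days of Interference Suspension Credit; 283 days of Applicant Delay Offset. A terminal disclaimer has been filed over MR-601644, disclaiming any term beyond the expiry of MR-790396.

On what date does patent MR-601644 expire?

Natural term of MR-601644:
  Base: filing + 17 years → 8 October 2025.
  Interference Suspension Credit: +254 days → 19 June 2026.
  Applicant Delay Offset: −283 days → 9 September 2025.
Expiry of referenced patent MR-790396:
  Base: filing + 17 years → 11 August 2024.
  Clinical Review Extension: +1593 days → 21 December 2028.
  Interference Suspension Credit: +137 days → 7 May 2029.
Terminal disclaimer: MR-601644 expires on the earlier of 9 September 2025 and 7 May 2029.

2025-09-09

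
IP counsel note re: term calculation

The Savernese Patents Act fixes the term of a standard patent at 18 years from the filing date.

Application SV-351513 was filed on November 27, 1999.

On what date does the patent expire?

2017-11-27

Filing date + 18 years → 27 November 2017.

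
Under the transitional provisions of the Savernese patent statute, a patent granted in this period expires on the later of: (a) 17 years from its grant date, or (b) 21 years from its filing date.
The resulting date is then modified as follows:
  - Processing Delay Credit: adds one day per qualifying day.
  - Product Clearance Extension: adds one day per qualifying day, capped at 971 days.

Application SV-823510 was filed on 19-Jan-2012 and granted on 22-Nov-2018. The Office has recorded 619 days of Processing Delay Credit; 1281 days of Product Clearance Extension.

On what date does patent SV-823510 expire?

2040-03-30

(a) grant + 17 years → 22 November 2035.
(b) filing + 21 years → 19 January 2033.
Later of the two: 22 November 2035.
Processing Delay Credit: +619 days → 2 August 2037.
Product Clearance Extension: 1281 days claimed exceeds the 971-day cap, so +971 days → 30 March 2040.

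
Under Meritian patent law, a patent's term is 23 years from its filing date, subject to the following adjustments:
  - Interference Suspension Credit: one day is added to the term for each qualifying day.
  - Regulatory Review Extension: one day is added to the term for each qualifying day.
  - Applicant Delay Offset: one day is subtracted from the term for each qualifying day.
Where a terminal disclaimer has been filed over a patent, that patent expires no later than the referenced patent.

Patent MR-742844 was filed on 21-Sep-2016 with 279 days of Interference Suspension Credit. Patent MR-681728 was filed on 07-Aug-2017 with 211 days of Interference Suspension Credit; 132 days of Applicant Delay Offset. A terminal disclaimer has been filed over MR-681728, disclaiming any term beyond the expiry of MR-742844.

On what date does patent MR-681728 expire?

June 26, 2040

Natural term of MR-681728:
  Base: filing + 23 years → 7 August 2040.
  Interference Suspension Credit: +211 days → 6 March 2041.
  Applicant Delay Offset: −132 days → 25 October 2040.
Expiry of referenced patent MR-742844:
  Base: filing + 23 years → 21 September 2039.
  Interference Suspension Credit: +279 days → 26 June 2040.
Terminal disclaimer: MR-681728 expires on the earlier of 25 October 2040 and 26 June 2040.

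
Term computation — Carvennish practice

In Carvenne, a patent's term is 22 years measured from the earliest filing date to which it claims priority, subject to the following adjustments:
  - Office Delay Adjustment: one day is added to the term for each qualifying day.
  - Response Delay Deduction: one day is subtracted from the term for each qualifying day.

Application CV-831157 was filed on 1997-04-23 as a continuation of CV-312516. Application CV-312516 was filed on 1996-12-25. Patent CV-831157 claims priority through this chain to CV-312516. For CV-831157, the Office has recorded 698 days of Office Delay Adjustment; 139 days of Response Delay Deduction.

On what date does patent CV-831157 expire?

Earliest priority filing: 25 December 1996.
Base term: 25 December 1996 + 22 years → 25 December 2018.
Office Delay Adjustment: +698 days → 22 November 2020.
Response Delay Deduction: −139 days → 6 July 2020.

2020-07-06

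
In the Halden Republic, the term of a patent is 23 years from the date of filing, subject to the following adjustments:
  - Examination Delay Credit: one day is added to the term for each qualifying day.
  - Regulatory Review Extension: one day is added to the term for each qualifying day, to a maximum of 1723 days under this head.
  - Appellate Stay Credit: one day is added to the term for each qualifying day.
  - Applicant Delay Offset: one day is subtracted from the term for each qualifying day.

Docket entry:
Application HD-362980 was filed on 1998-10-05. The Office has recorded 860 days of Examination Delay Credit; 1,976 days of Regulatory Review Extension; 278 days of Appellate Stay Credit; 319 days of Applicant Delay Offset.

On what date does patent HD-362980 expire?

Base term: filing date + 23 years → 5 October 2021.
Examination Delay Credit: +860 days → 12 February 2024.
Regulatory Review Extension: 1976 days claimed exceeds the 1723-day cap, so +1723 days → 31 October 2028.
Appellate Stay Credit: +278 days → 5 August 2029.
Applicant Delay Offset: −319 days → 20 September 2028.

September 20, 2028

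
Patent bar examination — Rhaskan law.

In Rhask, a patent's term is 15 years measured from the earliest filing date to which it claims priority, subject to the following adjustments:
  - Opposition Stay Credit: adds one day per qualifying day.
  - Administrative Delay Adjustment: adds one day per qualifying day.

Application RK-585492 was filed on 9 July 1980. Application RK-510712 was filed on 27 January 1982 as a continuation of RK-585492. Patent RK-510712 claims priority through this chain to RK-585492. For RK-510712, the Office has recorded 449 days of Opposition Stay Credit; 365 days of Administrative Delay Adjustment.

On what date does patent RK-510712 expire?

1997-09-30

Earliest priority filing: 9 July 1980.
Base term: 9 July 1980 + 15 years → 9 July 1995.
Opposition Stay Credit: +449 days → 30 September 1996.
Administrative Delay Adjustment: +365 days → 30 September 1997.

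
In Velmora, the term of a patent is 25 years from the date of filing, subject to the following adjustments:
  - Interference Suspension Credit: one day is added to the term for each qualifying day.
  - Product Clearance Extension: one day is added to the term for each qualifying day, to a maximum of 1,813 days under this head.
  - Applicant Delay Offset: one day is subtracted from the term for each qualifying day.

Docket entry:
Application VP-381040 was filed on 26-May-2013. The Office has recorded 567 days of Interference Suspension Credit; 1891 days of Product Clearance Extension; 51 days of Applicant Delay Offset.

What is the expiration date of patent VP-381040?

October 10, 2044

Base term: filing date + 25 years → 26 May 2038.
Interference Suspension Credit: +567 days → 14 December 2039.
Product Clearance Extension: 1891 days claimed exceeds the 1813-day cap, so +1813 days → 30 November 2044.
Applicant Delay Offset: −51 days → 10 October 2044.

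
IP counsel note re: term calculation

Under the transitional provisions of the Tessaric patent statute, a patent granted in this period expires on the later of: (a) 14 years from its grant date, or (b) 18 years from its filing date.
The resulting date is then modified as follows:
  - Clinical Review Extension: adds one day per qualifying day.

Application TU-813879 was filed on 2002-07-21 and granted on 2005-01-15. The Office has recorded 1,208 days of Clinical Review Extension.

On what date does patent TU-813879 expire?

(a) grant + 14 years → 15 January 2019.
(b) filing + 18 years → 21 July 2020.
Later of the two: 21 July 2020.
Clinical Review Extension: +1208 days → 11 November 2023.

November 11, 2023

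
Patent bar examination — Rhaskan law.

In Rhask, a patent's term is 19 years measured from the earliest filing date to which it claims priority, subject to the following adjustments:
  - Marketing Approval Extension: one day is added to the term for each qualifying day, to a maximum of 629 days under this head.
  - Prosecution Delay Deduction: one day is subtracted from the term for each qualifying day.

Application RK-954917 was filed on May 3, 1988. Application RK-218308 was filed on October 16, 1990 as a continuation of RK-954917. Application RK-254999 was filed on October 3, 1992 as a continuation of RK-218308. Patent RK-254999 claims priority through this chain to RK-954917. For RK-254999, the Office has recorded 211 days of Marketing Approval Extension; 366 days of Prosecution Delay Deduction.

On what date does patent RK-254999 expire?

Earliest priority filing: 3 May 1988.
Base term: 3 May 1988 + 19 years → 3 May 2007.
Marketing Approval Extension: 211 days (within the 629-day cap) → +211 days → 30 November 2007.
Prosecution Delay Deduction: −366 days → 29 November 2006.

2006-11-29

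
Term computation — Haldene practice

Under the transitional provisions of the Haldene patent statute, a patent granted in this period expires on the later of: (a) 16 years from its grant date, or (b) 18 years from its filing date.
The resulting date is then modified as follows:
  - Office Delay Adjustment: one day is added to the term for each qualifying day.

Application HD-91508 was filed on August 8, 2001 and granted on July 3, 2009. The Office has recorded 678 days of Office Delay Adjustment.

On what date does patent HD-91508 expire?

May 12, 2027

(a) grant + 16 years → 3 July 2025.
(b) filing + 18 years → 8 August 2019.
Later of the two: 3 July 2025.
Office Delay Adjustment: +678 days → 12 May 2027.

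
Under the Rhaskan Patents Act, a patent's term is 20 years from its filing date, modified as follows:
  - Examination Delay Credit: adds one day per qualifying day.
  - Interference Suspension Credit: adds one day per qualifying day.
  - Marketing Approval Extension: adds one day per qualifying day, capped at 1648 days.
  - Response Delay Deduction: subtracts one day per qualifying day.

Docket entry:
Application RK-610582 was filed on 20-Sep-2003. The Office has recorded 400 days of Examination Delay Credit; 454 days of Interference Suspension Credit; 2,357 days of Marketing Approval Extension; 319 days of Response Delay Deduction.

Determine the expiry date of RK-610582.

Base term: filing date + 20 years → 20 September 2023.
Examination Delay Credit: +400 days → 24 October 2024.
Interference Suspension Credit: +454 days → 21 January 2026.
Marketing Approval Extension: 2357 days claimed exceeds the 1648-day cap, so +1648 days → 27 July 2030.
Response Delay Deduction: −319 days → 11 September 2029.

2029-09-11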